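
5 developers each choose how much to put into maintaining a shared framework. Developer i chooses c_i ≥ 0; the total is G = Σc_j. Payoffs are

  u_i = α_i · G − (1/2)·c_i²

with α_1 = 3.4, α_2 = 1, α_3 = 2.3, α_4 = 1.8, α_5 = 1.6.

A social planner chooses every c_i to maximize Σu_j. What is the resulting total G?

50.5

Planner FOC: ∂(Σu_j)/∂c_i = (Σα_j) − c_i = 0, so c_i^SO = Σα_j = 10.1 for every i; G^SO = 50.5.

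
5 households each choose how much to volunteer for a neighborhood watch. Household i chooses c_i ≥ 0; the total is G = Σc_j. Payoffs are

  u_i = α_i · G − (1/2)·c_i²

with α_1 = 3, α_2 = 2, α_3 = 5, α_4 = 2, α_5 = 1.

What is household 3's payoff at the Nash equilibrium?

52.5

Household i's FOC: ∂u_i/∂c_i = α_i − c_i = 0, so c_i* = α_i.
NE contributions = (3, 2, 5, 2, 1); G = 13.
u_3 = α_3·G − ½·(c_3)² = 5·13 − ½·5² = 52.5.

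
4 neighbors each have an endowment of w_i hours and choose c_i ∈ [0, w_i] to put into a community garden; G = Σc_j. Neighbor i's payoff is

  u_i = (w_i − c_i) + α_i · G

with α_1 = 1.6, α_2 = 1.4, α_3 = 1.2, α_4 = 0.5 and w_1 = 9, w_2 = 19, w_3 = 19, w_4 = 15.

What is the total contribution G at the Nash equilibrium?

∂u_i/∂c_i = α_i − 1, so neighbor i contributes w_i if α_i > 1, else 0.
α_i > 1 for i ∈ {1, 2, 3}; NE contributions (9, 19, 19, 0), G = 47.

47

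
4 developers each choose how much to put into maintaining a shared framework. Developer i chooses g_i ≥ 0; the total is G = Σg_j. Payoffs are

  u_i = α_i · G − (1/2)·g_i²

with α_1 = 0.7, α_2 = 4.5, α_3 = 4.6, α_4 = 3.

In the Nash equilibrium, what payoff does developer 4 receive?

Developer i's FOC: ∂u_i/∂g_i = α_i − g_i = 0, so g_i* = α_i.
NE contributions = (0.7, 4.5, 4.6, 3); G = 12.8.
u_4 = α_4·G − ½·(g_4)² = 3·12.8 − ½·3² = 33.9.

33.9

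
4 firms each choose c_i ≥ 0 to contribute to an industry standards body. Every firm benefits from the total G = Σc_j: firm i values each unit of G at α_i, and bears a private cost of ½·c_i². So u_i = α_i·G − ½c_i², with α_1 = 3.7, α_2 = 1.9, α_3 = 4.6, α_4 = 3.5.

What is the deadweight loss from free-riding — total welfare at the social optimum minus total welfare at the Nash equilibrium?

Firm i's FOC: ∂u_i/∂c_i = α_i − c_i = 0, so c_i* = α_i.
NE contributions = (3.7, 1.9, 4.6, 3.5); G = 13.7.
W^NE = (Σα)·G − ½Σα_i² = 13.7² − ½·50.71 = 162.335.
Planner sets c_i = Σα_j = 13.7 for every i, so G^SO = 4·13.7 = 54.8.
W^SO = (Σα)·G^SO − ½·4·(Σα)² = (4/2)·13.7² = 375.38.
Deadweight loss = W^SO − W^NE = 213.045.

213.045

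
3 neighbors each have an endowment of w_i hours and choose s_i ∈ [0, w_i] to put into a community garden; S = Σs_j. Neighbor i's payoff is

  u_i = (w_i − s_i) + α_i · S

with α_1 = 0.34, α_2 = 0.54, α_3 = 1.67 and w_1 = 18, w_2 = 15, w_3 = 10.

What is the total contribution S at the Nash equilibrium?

∂u_i/∂s_i = α_i − 1, so neighbor i contributes w_i if α_i > 1, else 0.
α_i > 1 for i ∈ {3}; NE contributions (0, 0, 10), S = 10.

10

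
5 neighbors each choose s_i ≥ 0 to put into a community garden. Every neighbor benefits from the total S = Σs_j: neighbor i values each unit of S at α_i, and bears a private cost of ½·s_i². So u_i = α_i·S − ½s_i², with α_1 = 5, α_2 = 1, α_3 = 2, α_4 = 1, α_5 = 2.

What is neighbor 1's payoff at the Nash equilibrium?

Neighbor i's FOC: ∂u_i/∂s_i = α_i − s_i = 0, so s_i* = α_i.
NE contributions = (5, 1, 2, 1, 2); S = 11.
u_1 = α_1·S − ½·(s_1)² = 5·11 − ½·5² = 42.5.

42.5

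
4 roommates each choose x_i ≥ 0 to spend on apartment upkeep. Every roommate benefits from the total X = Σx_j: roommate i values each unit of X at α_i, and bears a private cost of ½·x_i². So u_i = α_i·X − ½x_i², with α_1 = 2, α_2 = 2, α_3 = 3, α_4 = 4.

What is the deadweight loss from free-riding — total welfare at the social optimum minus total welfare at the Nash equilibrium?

Roommate i's FOC: ∂u_i/∂x_i = α_i − x_i = 0, so x_i* = α_i.
NE contributions = (2, 2, 3, 4); X = 11.
W^NE = (Σα)·X − ½Σα_i² = 11² − ½·33 = 104.5.
Planner sets x_i = Σα_j = 11 for every i, so X^SO = 4·11 = 44.
W^SO = (Σα)·X^SO − ½·4·(Σα)² = (4/2)·11² = 242.
Deadweight loss = W^SO − W^NE = 137.5.

137.5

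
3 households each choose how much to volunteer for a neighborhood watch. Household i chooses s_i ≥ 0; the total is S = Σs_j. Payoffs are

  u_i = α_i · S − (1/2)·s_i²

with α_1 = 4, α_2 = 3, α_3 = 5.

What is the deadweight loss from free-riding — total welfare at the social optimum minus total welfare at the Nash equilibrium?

Household i's FOC: ∂u_i/∂s_i = α_i − s_i = 0, so s_i* = α_i.
NE contributions = (4, 3, 5); S = 12.
W^NE = (Σα)·S − ½Σα_i² = 12² − ½·50 = 119.
Planner sets s_i = Σα_j = 12 for every i, so S^SO = 3·12 = 36.
W^SO = (Σα)·S^SO − ½·3·(Σα)² = (3/2)·12² = 216.
Deadweight loss = W^SO − W^NE = 97.

97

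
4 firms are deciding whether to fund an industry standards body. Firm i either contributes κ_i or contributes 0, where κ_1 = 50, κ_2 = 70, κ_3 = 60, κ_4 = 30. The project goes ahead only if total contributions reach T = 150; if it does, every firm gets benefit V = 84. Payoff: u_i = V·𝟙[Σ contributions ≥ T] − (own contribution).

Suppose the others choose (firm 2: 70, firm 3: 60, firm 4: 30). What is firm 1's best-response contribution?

Others' total = 160 ≥ 150; contributing adds cost 50 for no extra benefit.
Best response: 0.

0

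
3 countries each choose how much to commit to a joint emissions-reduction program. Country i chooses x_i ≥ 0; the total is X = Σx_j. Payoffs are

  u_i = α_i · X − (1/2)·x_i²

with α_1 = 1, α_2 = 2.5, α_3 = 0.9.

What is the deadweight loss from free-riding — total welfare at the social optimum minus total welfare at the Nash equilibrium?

Country i's FOC: ∂u_i/∂x_i = α_i − x_i = 0, so x_i* = α_i.
NE contributions = (1, 2.5, 0.9); X = 4.4.
W^NE = (Σα)·X − ½Σα_i² = 4.4² − ½·8.06 = 15.33.
Planner sets x_i = Σα_j = 4.4 for every i, so X^SO = 3·4.4 = 13.2.
W^SO = (Σα)·X^SO − ½·3·(Σα)² = (3/2)·4.4² = 29.04.
Deadweight loss = W^SO − W^NE = 13.71.

13.71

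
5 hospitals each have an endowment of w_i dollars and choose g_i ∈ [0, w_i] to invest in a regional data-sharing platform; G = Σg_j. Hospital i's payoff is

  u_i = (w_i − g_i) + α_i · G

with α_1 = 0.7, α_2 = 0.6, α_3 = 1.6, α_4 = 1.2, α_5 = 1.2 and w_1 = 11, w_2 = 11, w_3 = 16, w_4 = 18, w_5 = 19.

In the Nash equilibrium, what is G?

∂u_i/∂g_i = α_i − 1, so hospital i contributes w_i if α_i > 1, else 0.
α_i > 1 for i ∈ {3, 4, 5}; NE contributions (0, 0, 16, 18, 19), G = 53.

53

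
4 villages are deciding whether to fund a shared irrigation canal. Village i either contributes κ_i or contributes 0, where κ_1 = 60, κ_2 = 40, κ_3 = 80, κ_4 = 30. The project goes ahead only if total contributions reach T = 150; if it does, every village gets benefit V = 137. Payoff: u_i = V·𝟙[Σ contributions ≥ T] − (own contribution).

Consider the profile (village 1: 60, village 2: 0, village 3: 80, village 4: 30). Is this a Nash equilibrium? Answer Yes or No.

Yes

Total = 170 ≥ 150: provided.
Village 1 (pledges 60, payoff 77): dropping to 0 → total 110, payoff 0. No gain.
Village 2 (pledges 0, payoff 137): pledging 40 → total 210, payoff 97. No gain.
Village 3 (pledges 80, payoff 57): dropping to 0 → total 90, payoff 0. No gain.
Village 4 (pledges 30, payoff 107): dropping to 0 → total 140, payoff 0. No gain.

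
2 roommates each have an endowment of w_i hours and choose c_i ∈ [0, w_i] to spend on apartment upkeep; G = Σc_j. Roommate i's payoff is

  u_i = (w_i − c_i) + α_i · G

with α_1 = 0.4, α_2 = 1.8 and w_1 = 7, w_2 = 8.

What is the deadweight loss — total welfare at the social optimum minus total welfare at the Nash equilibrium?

∂u_i/∂c_i = α_i − 1, so roommate i contributes w_i if α_i > 1, else 0.
α_i > 1 for i ∈ {2}; NE contributions (0, 8), G = 8.
W^NE = Σw_i − G^NE + (Σα_i)·G^NE = 15 + 1.2·8 = 24.6.
Planner: ∂(Σu_j)/∂c_i = Σα_j − 1 = 1.2 > 0, so everyone contributes w_i; G^SO = 15, W^SO = 15 + 1.2·15 = 33.
Deadweight loss = 8.4.

8.4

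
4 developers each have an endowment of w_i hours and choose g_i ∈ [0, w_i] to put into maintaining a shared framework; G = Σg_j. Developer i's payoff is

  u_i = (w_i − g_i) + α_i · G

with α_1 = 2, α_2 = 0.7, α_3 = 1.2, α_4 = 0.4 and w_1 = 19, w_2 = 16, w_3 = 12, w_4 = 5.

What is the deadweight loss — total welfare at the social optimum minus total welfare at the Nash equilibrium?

69.3

∂u_i/∂g_i = α_i − 1, so developer i contributes w_i if α_i > 1, else 0.
α_i > 1 for i ∈ {1, 3}; NE contributions (19, 0, 12, 0), G = 31.
W^NE = Σw_i − G^NE + (Σα_i)·G^NE = 52 + 3.3·31 = 154.3.
Planner: ∂(Σu_j)/∂g_i = Σα_j − 1 = 3.3 > 0, so everyone contributes w_i; G^SO = 52, W^SO = 52 + 3.3·52 = 223.6.
Deadweight loss = 69.3.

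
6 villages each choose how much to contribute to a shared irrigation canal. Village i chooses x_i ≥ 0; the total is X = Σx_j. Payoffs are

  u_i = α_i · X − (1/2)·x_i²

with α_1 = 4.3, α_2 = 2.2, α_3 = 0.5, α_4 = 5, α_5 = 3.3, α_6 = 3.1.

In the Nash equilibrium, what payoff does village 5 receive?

Village i's FOC: ∂u_i/∂x_i = α_i − x_i = 0, so x_i* = α_i.
NE contributions = (4.3, 2.2, 0.5, 5, 3.3, 3.1); X = 18.4.
u_5 = α_5·X − ½·(x_5)² = 3.3·18.4 − ½·3.3² = 55.275.

55.275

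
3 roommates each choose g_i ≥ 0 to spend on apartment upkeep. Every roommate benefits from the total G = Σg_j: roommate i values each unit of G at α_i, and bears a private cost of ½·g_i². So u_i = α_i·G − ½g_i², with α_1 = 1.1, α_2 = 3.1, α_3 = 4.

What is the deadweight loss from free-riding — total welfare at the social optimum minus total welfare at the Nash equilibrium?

47.03

Roommate i's FOC: ∂u_i/∂g_i = α_i − g_i = 0, so g_i* = α_i.
NE contributions = (1.1, 3.1, 4); G = 8.2.
W^NE = (Σα)·G − ½Σα_i² = 8.2² − ½·26.82 = 53.83.
Planner sets g_i = Σα_j = 8.2 for every i, so G^SO = 3·8.2 = 24.6.
W^SO = (Σα)·G^SO − ½·3·(Σα)² = (3/2)·8.2² = 100.86.
Deadweight loss = W^SO − W^NE = 47.03.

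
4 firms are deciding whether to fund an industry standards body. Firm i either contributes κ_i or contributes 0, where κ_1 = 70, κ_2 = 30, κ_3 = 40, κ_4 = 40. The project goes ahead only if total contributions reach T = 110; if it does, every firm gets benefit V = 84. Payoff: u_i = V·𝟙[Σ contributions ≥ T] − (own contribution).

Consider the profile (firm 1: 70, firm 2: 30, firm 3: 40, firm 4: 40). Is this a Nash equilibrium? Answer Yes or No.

Total = 180 ≥ 110: provided.
Firm 1 (pledges 70, payoff 14): dropping to 0 → total 110, payoff 84. Profitable deviation.

No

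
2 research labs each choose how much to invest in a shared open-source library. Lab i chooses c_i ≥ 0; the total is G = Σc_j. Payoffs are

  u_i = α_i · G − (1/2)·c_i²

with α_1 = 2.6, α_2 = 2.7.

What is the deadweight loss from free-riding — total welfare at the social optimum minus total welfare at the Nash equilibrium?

7.025

Lab i's FOC: ∂u_i/∂c_i = α_i − c_i = 0, so c_i* = α_i.
NE contributions = (2.6, 2.7); G = 5.3.
W^NE = (Σα)·G − ½Σα_i² = 5.3² − ½·14.05 = 21.065.
Planner sets c_i = Σα_j = 5.3 for every i, so G^SO = 2·5.3 = 10.6.
W^SO = (Σα)·G^SO − ½·2·(Σα)² = (2/2)·5.3² = 28.09.
Deadweight loss = W^SO − W^NE = 7.025.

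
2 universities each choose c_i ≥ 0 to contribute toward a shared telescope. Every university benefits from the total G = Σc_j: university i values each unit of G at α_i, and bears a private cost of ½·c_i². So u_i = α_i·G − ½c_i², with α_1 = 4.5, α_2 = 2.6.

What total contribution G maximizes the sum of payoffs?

Planner FOC: ∂(Σu_j)/∂c_i = (Σα_j) − c_i = 0, so c_i^SO = Σα_j = 7.1 for every i; G^SO = 14.2.

14.2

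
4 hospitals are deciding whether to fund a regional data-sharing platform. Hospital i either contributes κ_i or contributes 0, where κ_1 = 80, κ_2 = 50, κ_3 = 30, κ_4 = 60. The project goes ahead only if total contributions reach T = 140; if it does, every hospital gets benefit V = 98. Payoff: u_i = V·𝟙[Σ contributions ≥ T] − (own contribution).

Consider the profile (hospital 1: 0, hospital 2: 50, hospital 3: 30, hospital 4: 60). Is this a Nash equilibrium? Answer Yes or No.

Total = 140 ≥ 140: provided.
Hospital 1 (pledges 0, payoff 98): pledging 80 → total 220, payoff 18. No gain.
Hospital 2 (pledges 50, payoff 48): dropping to 0 → total 90, payoff 0. No gain.
Hospital 3 (pledges 30, payoff 68): dropping to 0 → total 110, payoff 0. No gain.
Hospital 4 (pledges 60, payoff 38): dropping to 0 → total 80, payoff 0. No gain.

Yes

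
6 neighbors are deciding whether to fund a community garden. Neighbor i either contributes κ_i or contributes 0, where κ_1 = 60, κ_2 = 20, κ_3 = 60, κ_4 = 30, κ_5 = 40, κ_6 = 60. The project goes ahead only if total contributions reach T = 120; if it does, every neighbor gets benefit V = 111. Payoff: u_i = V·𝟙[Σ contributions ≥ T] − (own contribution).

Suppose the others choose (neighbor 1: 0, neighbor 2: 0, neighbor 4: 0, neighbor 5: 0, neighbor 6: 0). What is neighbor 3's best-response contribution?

0

Others' total = 0. Even contributing 60 gives 60 < 120: no benefit either way.
Best response: 0.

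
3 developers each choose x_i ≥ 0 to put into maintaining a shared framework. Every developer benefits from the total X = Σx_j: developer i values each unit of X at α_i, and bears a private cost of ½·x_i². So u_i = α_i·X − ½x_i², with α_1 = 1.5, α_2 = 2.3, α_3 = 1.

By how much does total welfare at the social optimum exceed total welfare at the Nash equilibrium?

Developer i's FOC: ∂u_i/∂x_i = α_i − x_i = 0, so x_i* = α_i.
NE contributions = (1.5, 2.3, 1); X = 4.8.
W^NE = (Σα)·X − ½Σα_i² = 4.8² − ½·8.54 = 18.77.
Planner sets x_i = Σα_j = 4.8 for every i, so X^SO = 3·4.8 = 14.4.
W^SO = (Σα)·X^SO − ½·3·(Σα)² = (3/2)·4.8² = 34.56.
Deadweight loss = W^SO − W^NE = 15.79.

15.79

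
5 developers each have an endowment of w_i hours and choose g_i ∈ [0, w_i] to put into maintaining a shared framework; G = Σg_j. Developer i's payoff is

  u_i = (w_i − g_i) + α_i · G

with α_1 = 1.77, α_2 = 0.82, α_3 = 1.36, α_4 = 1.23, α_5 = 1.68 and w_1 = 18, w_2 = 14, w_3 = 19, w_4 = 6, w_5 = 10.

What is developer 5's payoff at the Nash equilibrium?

89.04

∂u_i/∂g_i = α_i − 1, so developer i contributes w_i if α_i > 1, else 0.
α_i > 1 for i ∈ {1, 3, 4, 5}; NE contributions (18, 0, 19, 6, 10), G = 53.
u_5 = (10 − 10) + 1.68·53 = 89.04.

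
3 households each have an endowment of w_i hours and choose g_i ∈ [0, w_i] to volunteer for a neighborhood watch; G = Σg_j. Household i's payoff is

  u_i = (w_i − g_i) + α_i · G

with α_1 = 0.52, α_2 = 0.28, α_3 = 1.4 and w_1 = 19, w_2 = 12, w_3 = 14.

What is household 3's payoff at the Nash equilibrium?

∂u_i/∂g_i = α_i − 1, so household i contributes w_i if α_i > 1, else 0.
α_i > 1 for i ∈ {3}; NE contributions (0, 0, 14), G = 14.
u_3 = (14 − 14) + 1.4·14 = 19.6.

19.6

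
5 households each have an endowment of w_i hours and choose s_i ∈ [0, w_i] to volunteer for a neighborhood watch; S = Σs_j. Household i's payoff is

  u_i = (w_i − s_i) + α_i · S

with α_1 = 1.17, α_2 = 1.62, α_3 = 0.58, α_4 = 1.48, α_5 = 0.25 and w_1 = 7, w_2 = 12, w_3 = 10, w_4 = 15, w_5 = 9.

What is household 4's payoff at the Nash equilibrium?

∂u_i/∂s_i = α_i − 1, so household i contributes w_i if α_i > 1, else 0.
α_i > 1 for i ∈ {1, 2, 4}; NE contributions (7, 12, 0, 15, 0), S = 34.
u_4 = (15 − 15) + 1.48·34 = 50.32.

50.32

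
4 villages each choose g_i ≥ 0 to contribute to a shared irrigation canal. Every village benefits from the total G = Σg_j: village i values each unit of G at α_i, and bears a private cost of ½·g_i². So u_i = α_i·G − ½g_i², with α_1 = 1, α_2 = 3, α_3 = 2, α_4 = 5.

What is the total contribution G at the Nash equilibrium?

11

Village i's FOC: ∂u_i/∂g_i = α_i − g_i = 0, so g_i* = α_i.
NE contributions = (1, 3, 2, 5); G = 11.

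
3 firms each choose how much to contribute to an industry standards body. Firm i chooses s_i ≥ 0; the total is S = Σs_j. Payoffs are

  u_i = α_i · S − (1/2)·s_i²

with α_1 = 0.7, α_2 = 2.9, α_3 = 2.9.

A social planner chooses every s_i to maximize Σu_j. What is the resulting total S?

19.5

Planner FOC: ∂(Σu_j)/∂s_i = (Σα_j) − s_i = 0, so s_i^SO = Σα_j = 6.5 for every i; S^SO = 19.5.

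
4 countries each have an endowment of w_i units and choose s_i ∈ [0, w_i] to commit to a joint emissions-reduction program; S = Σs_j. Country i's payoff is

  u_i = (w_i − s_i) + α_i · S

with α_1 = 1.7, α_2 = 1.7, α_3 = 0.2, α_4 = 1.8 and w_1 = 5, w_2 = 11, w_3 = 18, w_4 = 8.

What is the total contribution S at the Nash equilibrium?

24

∂u_i/∂s_i = α_i − 1, so country i contributes w_i if α_i > 1, else 0.
α_i > 1 for i ∈ {1, 2, 4}; NE contributions (5, 11, 0, 8), S = 24.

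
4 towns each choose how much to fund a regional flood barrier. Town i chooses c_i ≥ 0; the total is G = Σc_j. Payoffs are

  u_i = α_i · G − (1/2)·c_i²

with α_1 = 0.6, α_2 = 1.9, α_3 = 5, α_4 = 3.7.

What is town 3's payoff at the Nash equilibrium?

43.5

Town i's FOC: ∂u_i/∂c_i = α_i − c_i = 0, so c_i* = α_i.
NE contributions = (0.6, 1.9, 5, 3.7); G = 11.2.
u_3 = α_3·G − ½·(c_3)² = 5·11.2 − ½·5² = 43.5.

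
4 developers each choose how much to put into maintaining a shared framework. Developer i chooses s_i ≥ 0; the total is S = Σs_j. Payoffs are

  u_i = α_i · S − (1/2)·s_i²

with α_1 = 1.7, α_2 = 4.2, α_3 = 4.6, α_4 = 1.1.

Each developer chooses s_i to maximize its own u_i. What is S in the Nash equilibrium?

Developer i's FOC: ∂u_i/∂s_i = α_i − s_i = 0, so s_i* = α_i.
NE contributions = (1.7, 4.2, 4.6, 1.1); S = 11.6.

11.6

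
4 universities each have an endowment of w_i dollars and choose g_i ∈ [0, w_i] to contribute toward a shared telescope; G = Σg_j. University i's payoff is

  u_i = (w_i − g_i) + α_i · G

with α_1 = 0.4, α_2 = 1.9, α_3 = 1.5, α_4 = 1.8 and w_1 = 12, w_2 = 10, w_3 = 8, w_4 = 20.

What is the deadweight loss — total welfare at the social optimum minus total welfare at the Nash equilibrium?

55.2

∂u_i/∂g_i = α_i − 1, so university i contributes w_i if α_i > 1, else 0.
α_i > 1 for i ∈ {2, 3, 4}; NE contributions (0, 10, 8, 20), G = 38.
W^NE = Σw_i − G^NE + (Σα_i)·G^NE = 50 + 4.6·38 = 224.8.
Planner: ∂(Σu_j)/∂g_i = Σα_j − 1 = 4.6 > 0, so everyone contributes w_i; G^SO = 50, W^SO = 50 + 4.6·50 = 280.
Deadweight loss = 55.2.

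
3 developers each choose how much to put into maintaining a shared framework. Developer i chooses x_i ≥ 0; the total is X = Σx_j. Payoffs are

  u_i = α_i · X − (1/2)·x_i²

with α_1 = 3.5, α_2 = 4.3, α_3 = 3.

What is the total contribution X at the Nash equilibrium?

Developer i's FOC: ∂u_i/∂x_i = α_i − x_i = 0, so x_i* = α_i.
NE contributions = (3.5, 4.3, 3); X = 10.8.

10.8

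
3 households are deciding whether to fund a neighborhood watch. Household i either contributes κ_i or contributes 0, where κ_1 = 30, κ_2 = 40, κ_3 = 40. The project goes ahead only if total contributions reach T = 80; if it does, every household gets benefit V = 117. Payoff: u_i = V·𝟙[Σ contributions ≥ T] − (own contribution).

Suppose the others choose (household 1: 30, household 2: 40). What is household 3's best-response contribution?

Others' total = 70. Contributing 40 brings total to 110 ≥ 80: gain V − κ_3 = 77.
Best response: 40.

40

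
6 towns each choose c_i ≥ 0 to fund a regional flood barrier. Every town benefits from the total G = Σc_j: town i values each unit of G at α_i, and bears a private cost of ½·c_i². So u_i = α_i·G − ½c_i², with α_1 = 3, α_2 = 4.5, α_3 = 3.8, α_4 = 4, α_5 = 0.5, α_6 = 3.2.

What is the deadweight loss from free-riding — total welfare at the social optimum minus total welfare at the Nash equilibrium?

757.09

Town i's FOC: ∂u_i/∂c_i = α_i − c_i = 0, so c_i* = α_i.
NE contributions = (3, 4.5, 3.8, 4, 0.5, 3.2); G = 19.
W^NE = (Σα)·G − ½Σα_i² = 19² − ½·70.18 = 325.91.
Planner sets c_i = Σα_j = 19 for every i, so G^SO = 6·19 = 114.
W^SO = (Σα)·G^SO − ½·6·(Σα)² = (6/2)·19² = 1083.
Deadweight loss = W^SO − W^NE = 757.09.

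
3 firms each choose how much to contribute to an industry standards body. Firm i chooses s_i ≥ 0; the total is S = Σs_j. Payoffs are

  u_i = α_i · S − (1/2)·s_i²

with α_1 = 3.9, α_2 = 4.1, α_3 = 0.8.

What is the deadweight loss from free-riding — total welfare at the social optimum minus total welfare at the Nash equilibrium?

Firm i's FOC: ∂u_i/∂s_i = α_i − s_i = 0, so s_i* = α_i.
NE contributions = (3.9, 4.1, 0.8); S = 8.8.
W^NE = (Σα)·S − ½Σα_i² = 8.8² − ½·32.66 = 61.11.
Planner sets s_i = Σα_j = 8.8 for every i, so S^SO = 3·8.8 = 26.4.
W^SO = (Σα)·S^SO − ½·3·(Σα)² = (3/2)·8.8² = 116.16.
Deadweight loss = W^SO − W^NE = 55.05.

55.05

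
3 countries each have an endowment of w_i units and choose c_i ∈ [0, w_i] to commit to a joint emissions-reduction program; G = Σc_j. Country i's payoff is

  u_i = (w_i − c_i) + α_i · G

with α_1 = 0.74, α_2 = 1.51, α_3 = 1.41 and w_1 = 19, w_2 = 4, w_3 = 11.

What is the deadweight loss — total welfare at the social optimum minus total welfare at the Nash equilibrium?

∂u_i/∂c_i = α_i − 1, so country i contributes w_i if α_i > 1, else 0.
α_i > 1 for i ∈ {2, 3}; NE contributions (0, 4, 11), G = 15.
W^NE = Σw_i − G^NE + (Σα_i)·G^NE = 34 + 2.66·15 = 73.9.
Planner: ∂(Σu_j)/∂c_i = Σα_j − 1 = 2.66 > 0, so everyone contributes w_i; G^SO = 34, W^SO = 34 + 2.66·34 = 124.44.
Deadweight loss = 50.54.

50.54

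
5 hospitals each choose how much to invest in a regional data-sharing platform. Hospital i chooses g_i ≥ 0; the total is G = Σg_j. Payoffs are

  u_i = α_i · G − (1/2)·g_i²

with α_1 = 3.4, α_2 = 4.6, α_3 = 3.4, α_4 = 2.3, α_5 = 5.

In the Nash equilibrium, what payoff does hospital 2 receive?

75.44

Hospital i's FOC: ∂u_i/∂g_i = α_i − g_i = 0, so g_i* = α_i.
NE contributions = (3.4, 4.6, 3.4, 2.3, 5); G = 18.7.
u_2 = α_2·G − ½·(g_2)² = 4.6·18.7 − ½·4.6² = 75.44.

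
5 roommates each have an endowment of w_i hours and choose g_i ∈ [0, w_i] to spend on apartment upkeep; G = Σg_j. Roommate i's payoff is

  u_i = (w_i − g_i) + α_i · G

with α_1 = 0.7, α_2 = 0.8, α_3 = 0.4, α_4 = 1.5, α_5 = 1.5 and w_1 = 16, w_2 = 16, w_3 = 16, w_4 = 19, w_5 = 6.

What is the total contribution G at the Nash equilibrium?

25

∂u_i/∂g_i = α_i − 1, so roommate i contributes w_i if α_i > 1, else 0.
α_i > 1 for i ∈ {4, 5}; NE contributions (0, 0, 0, 19, 6), G = 25.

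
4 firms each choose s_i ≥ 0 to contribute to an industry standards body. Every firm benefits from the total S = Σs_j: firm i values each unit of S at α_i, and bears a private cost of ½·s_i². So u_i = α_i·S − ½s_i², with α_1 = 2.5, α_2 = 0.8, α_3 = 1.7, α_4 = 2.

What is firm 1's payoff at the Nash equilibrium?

14.375

Firm i's FOC: ∂u_i/∂s_i = α_i − s_i = 0, so s_i* = α_i.
NE contributions = (2.5, 0.8, 1.7, 2); S = 7.
u_1 = α_1·S − ½·(s_1)² = 2.5·7 − ½·2.5² = 14.375.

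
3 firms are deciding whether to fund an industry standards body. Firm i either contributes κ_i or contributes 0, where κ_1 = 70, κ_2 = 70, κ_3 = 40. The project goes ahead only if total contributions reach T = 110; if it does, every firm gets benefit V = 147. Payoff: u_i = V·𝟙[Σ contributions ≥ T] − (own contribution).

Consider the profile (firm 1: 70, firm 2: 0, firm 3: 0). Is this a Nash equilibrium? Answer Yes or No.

No

Total = 70 < 110: not provided.
Firm 1 (pledges 70, payoff -70): dropping to 0 → total 0, payoff 0. Profitable deviation.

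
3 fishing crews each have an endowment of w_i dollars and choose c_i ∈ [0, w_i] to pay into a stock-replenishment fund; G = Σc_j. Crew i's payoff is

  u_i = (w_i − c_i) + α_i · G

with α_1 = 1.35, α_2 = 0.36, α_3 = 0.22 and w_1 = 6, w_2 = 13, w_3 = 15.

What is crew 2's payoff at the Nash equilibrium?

∂u_i/∂c_i = α_i − 1, so crew i contributes w_i if α_i > 1, else 0.
α_i > 1 for i ∈ {1}; NE contributions (6, 0, 0), G = 6.
u_2 = (13 − 0) + 0.36·6 = 15.16.

15.16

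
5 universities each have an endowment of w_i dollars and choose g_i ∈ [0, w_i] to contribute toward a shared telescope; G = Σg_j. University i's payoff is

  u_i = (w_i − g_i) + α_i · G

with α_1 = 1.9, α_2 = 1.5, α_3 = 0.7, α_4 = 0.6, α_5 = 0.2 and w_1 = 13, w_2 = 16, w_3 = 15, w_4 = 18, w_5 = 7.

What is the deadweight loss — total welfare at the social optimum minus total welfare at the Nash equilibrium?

∂u_i/∂g_i = α_i − 1, so university i contributes w_i if α_i > 1, else 0.
α_i > 1 for i ∈ {1, 2}; NE contributions (13, 16, 0, 0, 0), G = 29.
W^NE = Σw_i − G^NE + (Σα_i)·G^NE = 69 + 3.9·29 = 182.1.
Planner: ∂(Σu_j)/∂g_i = Σα_j − 1 = 3.9 > 0, so everyone contributes w_i; G^SO = 69, W^SO = 69 + 3.9·69 = 338.1.
Deadweight loss = 156.

156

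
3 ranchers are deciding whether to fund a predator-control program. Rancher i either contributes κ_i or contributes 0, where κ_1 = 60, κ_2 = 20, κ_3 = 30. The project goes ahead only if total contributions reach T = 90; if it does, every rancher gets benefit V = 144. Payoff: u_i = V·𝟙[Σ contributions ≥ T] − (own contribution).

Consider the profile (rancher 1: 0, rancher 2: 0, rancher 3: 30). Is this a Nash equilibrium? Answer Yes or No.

Total = 30 < 90: not provided.
Rancher 1 (pledges 0, payoff 0): pledging 60 → total 90, payoff 84. Profitable deviation.

No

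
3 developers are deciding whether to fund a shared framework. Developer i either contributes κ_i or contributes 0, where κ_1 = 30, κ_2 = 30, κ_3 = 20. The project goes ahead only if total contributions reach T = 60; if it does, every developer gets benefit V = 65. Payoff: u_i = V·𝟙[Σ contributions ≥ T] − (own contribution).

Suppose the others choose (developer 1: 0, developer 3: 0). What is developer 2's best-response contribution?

Others' total = 0. Even contributing 30 gives 30 < 60: no benefit either way.
Best response: 0.

0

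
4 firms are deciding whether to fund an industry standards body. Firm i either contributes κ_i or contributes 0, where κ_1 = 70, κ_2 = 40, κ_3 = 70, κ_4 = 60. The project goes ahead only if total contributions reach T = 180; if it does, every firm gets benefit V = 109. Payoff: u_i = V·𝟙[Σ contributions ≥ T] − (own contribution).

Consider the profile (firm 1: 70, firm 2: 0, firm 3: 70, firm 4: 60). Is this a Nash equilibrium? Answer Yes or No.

Yes

Total = 200 ≥ 180: provided.
Firm 1 (pledges 70, payoff 39): dropping to 0 → total 130, payoff 0. No gain.
Firm 2 (pledges 0, payoff 109): pledging 40 → total 240, payoff 69. No gain.
Firm 3 (pledges 70, payoff 39): dropping to 0 → total 130, payoff 0. No gain.
Firm 4 (pledges 60, payoff 49): dropping to 0 → total 140, payoff 0. No gain.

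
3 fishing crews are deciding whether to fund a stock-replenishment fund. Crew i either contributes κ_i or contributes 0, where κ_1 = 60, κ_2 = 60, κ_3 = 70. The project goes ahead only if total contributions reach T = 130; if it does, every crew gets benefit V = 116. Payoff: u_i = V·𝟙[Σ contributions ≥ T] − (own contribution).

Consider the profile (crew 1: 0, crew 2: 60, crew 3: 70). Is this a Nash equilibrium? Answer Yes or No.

Total = 130 ≥ 130: provided.
Crew 1 (pledges 0, payoff 116): pledging 60 → total 190, payoff 56. No gain.
Crew 2 (pledges 60, payoff 56): dropping to 0 → total 70, payoff 0. No gain.
Crew 3 (pledges 70, payoff 46): dropping to 0 → total 60, payoff 0. No gain.

Yes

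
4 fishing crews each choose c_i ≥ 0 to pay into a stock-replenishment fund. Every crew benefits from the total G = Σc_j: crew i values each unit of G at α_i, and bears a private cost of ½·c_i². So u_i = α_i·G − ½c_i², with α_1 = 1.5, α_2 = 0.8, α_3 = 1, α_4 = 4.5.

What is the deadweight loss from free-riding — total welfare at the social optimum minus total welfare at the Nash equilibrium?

72.91

Crew i's FOC: ∂u_i/∂c_i = α_i − c_i = 0, so c_i* = α_i.
NE contributions = (1.5, 0.8, 1, 4.5); G = 7.8.
W^NE = (Σα)·G − ½Σα_i² = 7.8² − ½·24.14 = 48.77.
Planner sets c_i = Σα_j = 7.8 for every i, so G^SO = 4·7.8 = 31.2.
W^SO = (Σα)·G^SO − ½·4·(Σα)² = (4/2)·7.8² = 121.68.
Deadweight loss = W^SO − W^NE = 72.91.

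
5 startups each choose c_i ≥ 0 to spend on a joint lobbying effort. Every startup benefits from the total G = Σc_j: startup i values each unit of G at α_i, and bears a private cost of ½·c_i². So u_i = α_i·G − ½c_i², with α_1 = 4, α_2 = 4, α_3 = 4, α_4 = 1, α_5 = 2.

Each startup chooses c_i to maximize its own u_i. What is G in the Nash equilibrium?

15

Startup i's FOC: ∂u_i/∂c_i = α_i − c_i = 0, so c_i* = α_i.
NE contributions = (4, 4, 4, 1, 2); G = 15.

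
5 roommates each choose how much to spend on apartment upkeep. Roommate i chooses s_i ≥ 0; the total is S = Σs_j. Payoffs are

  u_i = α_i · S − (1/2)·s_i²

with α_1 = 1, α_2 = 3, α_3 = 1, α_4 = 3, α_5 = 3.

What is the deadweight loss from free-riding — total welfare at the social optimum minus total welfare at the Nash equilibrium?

Roommate i's FOC: ∂u_i/∂s_i = α_i − s_i = 0, so s_i* = α_i.
NE contributions = (1, 3, 1, 3, 3); S = 11.
W^NE = (Σα)·S − ½Σα_i² = 11² − ½·29 = 106.5.
Planner sets s_i = Σα_j = 11 for every i, so S^SO = 5·11 = 55.
W^SO = (Σα)·S^SO − ½·5·(Σα)² = (5/2)·11² = 302.5.
Deadweight loss = W^SO − W^NE = 196.

196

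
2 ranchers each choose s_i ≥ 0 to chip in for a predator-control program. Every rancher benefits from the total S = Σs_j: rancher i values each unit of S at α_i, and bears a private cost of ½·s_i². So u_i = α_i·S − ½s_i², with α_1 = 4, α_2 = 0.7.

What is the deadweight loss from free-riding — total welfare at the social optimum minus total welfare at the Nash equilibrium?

Rancher i's FOC: ∂u_i/∂s_i = α_i − s_i = 0, so s_i* = α_i.
NE contributions = (4, 0.7); S = 4.7.
W^NE = (Σα)·S − ½Σα_i² = 4.7² − ½·16.49 = 13.845.
Planner sets s_i = Σα_j = 4.7 for every i, so S^SO = 2·4.7 = 9.4.
W^SO = (Σα)·S^SO − ½·2·(Σα)² = (2/2)·4.7² = 22.09.
Deadweight loss = W^SO − W^NE = 8.245.

8.245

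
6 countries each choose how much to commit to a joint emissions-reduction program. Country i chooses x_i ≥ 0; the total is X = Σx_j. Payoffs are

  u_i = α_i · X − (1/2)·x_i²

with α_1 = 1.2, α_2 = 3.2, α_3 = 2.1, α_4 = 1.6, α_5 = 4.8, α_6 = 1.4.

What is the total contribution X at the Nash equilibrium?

Country i's FOC: ∂u_i/∂x_i = α_i − x_i = 0, so x_i* = α_i.
NE contributions = (1.2, 3.2, 2.1, 1.6, 4.8, 1.4); X = 14.3.

14.3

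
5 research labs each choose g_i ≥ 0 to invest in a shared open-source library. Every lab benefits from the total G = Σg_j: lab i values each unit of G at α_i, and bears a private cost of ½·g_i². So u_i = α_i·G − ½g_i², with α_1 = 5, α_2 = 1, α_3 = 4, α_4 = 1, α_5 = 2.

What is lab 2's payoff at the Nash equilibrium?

Lab i's FOC: ∂u_i/∂g_i = α_i − g_i = 0, so g_i* = α_i.
NE contributions = (5, 1, 4, 1, 2); G = 13.
u_2 = α_2·G − ½·(g_2)² = 1·13 − ½·1² = 12.5.

12.5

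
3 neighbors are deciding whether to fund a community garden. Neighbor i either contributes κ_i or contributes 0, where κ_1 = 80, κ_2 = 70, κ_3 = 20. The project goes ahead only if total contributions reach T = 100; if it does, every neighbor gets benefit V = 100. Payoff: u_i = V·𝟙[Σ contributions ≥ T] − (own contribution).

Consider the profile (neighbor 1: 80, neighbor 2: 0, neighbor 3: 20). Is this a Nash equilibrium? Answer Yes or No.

Total = 100 ≥ 100: provided.
Neighbor 1 (pledges 80, payoff 20): dropping to 0 → total 20, payoff 0. No gain.
Neighbor 2 (pledges 0, payoff 100): pledging 70 → total 170, payoff 30. No gain.
Neighbor 3 (pledges 20, payoff 80): dropping to 0 → total 80, payoff 0. No gain.

Yes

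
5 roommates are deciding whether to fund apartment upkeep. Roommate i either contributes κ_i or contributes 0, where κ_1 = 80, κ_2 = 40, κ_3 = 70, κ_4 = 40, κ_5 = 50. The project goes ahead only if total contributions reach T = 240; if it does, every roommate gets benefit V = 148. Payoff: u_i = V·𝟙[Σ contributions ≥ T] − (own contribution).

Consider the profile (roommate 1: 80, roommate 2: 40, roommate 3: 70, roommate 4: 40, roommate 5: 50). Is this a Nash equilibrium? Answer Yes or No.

Total = 280 ≥ 240: provided.
Roommate 1 (pledges 80, payoff 68): dropping to 0 → total 200, payoff 0. No gain.
Roommate 2 (pledges 40, payoff 108): dropping to 0 → total 240, payoff 148. Profitable deviation.

No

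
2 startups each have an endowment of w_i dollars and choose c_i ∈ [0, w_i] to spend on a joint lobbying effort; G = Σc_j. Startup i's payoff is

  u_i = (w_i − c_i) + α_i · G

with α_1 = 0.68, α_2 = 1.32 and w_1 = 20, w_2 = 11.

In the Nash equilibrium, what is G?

∂u_i/∂c_i = α_i − 1, so startup i contributes w_i if α_i > 1, else 0.
α_i > 1 for i ∈ {2}; NE contributions (0, 11), G = 11.

11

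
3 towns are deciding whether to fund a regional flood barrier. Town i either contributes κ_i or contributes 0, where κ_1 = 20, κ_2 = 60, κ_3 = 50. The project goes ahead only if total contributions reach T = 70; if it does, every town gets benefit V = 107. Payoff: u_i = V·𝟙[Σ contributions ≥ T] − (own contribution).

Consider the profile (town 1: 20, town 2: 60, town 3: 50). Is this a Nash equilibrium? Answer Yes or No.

Total = 130 ≥ 70: provided.
Town 1 (pledges 20, payoff 87): dropping to 0 → total 110, payoff 107. Profitable deviation.

No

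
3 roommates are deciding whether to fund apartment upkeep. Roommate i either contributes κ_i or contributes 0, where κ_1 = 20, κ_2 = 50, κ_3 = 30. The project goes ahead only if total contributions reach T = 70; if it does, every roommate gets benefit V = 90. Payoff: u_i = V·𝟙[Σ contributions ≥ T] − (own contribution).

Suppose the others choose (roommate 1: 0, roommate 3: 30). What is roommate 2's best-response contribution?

Others' total = 30. Contributing 50 brings total to 80 ≥ 70: gain V − κ_2 = 40.
Best response: 50.

50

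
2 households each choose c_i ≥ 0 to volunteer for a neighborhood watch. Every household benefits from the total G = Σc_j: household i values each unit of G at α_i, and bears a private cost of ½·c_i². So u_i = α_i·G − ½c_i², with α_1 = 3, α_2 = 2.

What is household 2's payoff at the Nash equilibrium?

8

Household i's FOC: ∂u_i/∂c_i = α_i − c_i = 0, so c_i* = α_i.
NE contributions = (3, 2); G = 5.
u_2 = α_2·G − ½·(c_2)² = 2·5 − ½·2² = 8.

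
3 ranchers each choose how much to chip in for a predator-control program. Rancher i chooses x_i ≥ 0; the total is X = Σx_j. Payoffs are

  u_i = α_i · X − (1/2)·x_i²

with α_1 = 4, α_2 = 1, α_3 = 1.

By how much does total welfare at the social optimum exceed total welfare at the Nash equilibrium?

Rancher i's FOC: ∂u_i/∂x_i = α_i − x_i = 0, so x_i* = α_i.
NE contributions = (4, 1, 1); X = 6.
W^NE = (Σα)·X − ½Σα_i² = 6² − ½·18 = 27.
Planner sets x_i = Σα_j = 6 for every i, so X^SO = 3·6 = 18.
W^SO = (Σα)·X^SO − ½·3·(Σα)² = (3/2)·6² = 54.
Deadweight loss = W^SO − W^NE = 27.

27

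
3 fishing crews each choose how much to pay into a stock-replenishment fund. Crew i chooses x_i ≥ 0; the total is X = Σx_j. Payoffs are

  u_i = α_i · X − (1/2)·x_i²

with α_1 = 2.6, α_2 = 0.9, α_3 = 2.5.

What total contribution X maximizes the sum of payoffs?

18

Planner FOC: ∂(Σu_j)/∂x_i = (Σα_j) − x_i = 0, so x_i^SO = Σα_j = 6 for every i; X^SO = 18.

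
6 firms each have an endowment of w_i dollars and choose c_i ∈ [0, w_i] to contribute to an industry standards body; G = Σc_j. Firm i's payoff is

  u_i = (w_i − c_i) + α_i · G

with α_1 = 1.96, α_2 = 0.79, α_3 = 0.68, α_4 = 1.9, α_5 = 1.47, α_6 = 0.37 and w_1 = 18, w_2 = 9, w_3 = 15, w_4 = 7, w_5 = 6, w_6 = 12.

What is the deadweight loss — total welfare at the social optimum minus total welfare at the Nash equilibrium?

∂u_i/∂c_i = α_i − 1, so firm i contributes w_i if α_i > 1, else 0.
α_i > 1 for i ∈ {1, 4, 5}; NE contributions (18, 0, 0, 7, 6, 0), G = 31.
W^NE = Σw_i − G^NE + (Σα_i)·G^NE = 67 + 6.17·31 = 258.27.
Planner: ∂(Σu_j)/∂c_i = Σα_j − 1 = 6.17 > 0, so everyone contributes w_i; G^SO = 67, W^SO = 67 + 6.17·67 = 480.39.
Deadweight loss = 222.12.

222.12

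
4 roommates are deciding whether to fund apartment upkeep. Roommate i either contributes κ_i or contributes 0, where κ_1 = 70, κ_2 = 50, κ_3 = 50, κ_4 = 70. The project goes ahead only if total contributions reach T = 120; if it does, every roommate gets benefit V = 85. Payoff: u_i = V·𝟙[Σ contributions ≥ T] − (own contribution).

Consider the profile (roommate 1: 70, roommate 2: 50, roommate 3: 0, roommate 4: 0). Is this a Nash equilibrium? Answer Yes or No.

Yes

Total = 120 ≥ 120: provided.
Roommate 1 (pledges 70, payoff 15): dropping to 0 → total 50, payoff 0. No gain.
Roommate 2 (pledges 50, payoff 35): dropping to 0 → total 70, payoff 0. No gain.
Roommate 3 (pledges 0, payoff 85): pledging 50 → total 170, payoff 35. No gain.
Roommate 4 (pledges 0, payoff 85): pledging 70 → total 190, payoff 15. No gain.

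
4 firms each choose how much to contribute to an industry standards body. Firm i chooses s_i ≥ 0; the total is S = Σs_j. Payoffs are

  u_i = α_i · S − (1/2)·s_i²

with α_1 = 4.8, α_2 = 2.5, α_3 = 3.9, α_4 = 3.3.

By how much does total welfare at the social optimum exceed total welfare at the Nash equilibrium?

237.945

Firm i's FOC: ∂u_i/∂s_i = α_i − s_i = 0, so s_i* = α_i.
NE contributions = (4.8, 2.5, 3.9, 3.3); S = 14.5.
W^NE = (Σα)·S − ½Σα_i² = 14.5² − ½·55.39 = 182.555.
Planner sets s_i = Σα_j = 14.5 for every i, so S^SO = 4·14.5 = 58.
W^SO = (Σα)·S^SO − ½·4·(Σα)² = (4/2)·14.5² = 420.5.
Deadweight loss = W^SO − W^NE = 237.945.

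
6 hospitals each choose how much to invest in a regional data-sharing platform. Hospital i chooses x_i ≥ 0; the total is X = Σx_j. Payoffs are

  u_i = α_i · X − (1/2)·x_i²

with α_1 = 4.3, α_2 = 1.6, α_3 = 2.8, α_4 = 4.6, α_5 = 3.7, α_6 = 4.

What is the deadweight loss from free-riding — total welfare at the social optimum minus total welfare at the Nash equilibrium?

921.87

Hospital i's FOC: ∂u_i/∂x_i = α_i − x_i = 0, so x_i* = α_i.
NE contributions = (4.3, 1.6, 2.8, 4.6, 3.7, 4); X = 21.
W^NE = (Σα)·X − ½Σα_i² = 21² − ½·79.74 = 401.13.
Planner sets x_i = Σα_j = 21 for every i, so X^SO = 6·21 = 126.
W^SO = (Σα)·X^SO − ½·6·(Σα)² = (6/2)·21² = 1323.
Deadweight loss = W^SO − W^NE = 921.87.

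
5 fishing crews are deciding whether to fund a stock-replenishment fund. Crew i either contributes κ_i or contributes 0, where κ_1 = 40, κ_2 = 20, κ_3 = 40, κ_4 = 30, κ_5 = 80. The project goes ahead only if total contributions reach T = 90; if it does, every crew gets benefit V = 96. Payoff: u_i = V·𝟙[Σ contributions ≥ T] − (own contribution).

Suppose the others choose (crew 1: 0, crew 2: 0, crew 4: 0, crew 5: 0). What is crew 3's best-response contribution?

Others' total = 0. Even contributing 40 gives 40 < 90: no benefit either way.
Best response: 0.

0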